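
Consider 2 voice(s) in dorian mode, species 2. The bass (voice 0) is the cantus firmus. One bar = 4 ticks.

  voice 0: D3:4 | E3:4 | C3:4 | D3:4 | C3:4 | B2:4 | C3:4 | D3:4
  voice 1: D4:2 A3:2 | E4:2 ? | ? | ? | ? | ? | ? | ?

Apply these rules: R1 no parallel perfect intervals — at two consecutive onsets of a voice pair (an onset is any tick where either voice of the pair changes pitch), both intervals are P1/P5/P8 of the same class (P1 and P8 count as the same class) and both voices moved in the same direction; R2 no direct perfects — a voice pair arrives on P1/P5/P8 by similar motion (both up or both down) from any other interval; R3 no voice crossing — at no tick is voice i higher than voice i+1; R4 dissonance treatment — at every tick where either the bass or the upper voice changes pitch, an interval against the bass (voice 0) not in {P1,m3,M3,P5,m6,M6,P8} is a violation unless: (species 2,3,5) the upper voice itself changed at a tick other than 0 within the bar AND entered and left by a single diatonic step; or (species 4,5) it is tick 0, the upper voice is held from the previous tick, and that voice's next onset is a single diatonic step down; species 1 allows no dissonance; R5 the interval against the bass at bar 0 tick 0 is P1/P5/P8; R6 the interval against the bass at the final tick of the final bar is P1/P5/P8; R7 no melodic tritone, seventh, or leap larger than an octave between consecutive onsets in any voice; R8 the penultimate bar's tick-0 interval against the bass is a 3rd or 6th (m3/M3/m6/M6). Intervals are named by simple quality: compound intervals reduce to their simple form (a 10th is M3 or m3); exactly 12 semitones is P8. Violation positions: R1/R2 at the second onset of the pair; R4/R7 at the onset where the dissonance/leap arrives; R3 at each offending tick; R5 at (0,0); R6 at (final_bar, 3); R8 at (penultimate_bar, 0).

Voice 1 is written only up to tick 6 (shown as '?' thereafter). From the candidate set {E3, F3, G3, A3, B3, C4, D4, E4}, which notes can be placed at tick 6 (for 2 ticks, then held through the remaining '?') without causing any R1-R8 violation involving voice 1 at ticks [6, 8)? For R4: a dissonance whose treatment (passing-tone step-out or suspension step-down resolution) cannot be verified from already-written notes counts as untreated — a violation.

E3: legal
F3: violates R4,R7
G3: legal
A3: violates R4
B3: legal
C4: legal
D4: violates R4
E4: legal

{B3, C4, E3, E4, G3}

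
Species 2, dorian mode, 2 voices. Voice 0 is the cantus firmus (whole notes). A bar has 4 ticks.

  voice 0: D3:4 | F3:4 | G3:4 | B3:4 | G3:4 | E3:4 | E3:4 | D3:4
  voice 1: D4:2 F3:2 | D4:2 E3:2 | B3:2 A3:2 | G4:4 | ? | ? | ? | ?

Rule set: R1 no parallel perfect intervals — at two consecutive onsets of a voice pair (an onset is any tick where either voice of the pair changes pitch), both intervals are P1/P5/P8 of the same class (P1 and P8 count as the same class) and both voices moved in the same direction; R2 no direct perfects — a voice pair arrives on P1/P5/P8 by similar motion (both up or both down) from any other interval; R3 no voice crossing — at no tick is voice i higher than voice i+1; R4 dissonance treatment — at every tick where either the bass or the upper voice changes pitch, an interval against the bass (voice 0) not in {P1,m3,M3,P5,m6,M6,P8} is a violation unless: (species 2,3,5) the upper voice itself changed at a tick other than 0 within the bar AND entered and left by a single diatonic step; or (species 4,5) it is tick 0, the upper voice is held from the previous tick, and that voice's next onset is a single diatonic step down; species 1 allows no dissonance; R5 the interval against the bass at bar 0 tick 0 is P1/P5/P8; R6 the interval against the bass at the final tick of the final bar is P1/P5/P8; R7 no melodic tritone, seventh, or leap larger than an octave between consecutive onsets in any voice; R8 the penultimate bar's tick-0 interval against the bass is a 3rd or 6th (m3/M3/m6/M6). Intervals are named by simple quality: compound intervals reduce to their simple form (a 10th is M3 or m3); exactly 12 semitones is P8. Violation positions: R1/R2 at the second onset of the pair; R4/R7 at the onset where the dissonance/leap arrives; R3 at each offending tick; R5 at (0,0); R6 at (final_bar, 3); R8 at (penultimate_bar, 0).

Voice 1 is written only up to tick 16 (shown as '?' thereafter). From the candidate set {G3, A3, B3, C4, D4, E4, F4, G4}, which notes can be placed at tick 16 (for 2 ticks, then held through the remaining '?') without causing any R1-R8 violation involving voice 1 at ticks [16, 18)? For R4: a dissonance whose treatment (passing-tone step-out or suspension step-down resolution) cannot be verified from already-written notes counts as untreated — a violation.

G3: violates R2
A3: violates R4,R7
B3: legal
C4: violates R4
D4: violates R2
E4: legal
F4: violates R4
G4: legal

{B3, E4, G4}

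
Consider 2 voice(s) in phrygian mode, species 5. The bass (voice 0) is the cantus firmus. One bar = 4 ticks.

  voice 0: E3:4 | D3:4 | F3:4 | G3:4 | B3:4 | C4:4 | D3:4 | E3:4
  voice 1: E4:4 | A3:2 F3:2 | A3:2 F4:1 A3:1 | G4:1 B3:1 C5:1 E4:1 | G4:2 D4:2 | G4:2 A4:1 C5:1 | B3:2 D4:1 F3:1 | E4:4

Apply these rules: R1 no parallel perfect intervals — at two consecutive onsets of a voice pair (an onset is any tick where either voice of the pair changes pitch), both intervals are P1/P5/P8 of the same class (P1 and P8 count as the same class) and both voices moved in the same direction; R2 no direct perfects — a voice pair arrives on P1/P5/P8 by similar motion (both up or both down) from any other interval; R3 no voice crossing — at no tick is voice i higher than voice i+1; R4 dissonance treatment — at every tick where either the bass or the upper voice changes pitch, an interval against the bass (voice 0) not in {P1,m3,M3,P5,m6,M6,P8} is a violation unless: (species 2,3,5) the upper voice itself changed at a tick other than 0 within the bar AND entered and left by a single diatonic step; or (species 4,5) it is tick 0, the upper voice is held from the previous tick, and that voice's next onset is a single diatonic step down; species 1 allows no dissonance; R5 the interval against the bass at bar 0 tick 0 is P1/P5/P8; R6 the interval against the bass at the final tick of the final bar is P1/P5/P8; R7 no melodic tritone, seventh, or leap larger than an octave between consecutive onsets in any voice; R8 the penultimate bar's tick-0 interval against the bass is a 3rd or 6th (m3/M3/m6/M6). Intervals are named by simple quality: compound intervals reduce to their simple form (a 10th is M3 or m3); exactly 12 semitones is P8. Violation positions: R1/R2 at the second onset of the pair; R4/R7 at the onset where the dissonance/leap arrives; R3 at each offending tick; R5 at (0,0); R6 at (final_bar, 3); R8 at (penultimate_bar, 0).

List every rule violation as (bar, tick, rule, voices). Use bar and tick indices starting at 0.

(1, 0, R2, (0, 1))
(3, 0, R2, (0, 1))
(3, 0, R7, (1,))
(3, 2, R4, (0, 1))
(3, 2, R7, (1,))
(5, 0, R2, (0, 1))
(6, 0, R7, (0,))
(6, 0, R7, (1,))
(7, 0, R2, (0, 1))
(7, 0, R7, (1,))

bar 0: v0=E3 v1=E4 downbeat P8
bar 1: v0=D3 v1=A3 downbeat P5
bar 2: v0=F3 v1=A3 downbeat M3
bar 3: v0=G3 v1=G4 downbeat P8
bar 4: v0=B3 v1=G4 downbeat m6
bar 5: v0=C4 v1=G4 downbeat P5
bar 6: v0=D3 v1=B3 downbeat M6
bar 7: v0=E3 v1=E4 downbeat P8
  -> R2 @ bar 1 tick 0 v(0, 1): E3/E4 P8 -> D3/A3 P5 similar
  -> R2 @ bar 3 tick 0 v(0, 1): F3/A3 M3 -> G3/G4 P8 similar
  -> R7 @ bar 3 tick 0 v(1,): A3->G4 leap 10st
  -> R4 @ bar 3 tick 2 v(0, 1): G3/C5 P4 untreated
  -> R7 @ bar 3 tick 2 v(1,): B3->C5 leap 13st
  -> R2 @ bar 5 tick 0 v(0, 1): B3/D4 m3 -> C4/G4 P5 similar
  -> R7 @ bar 6 tick 0 v(0,): C4->D3 leap 10st
  -> R7 @ bar 6 tick 0 v(1,): C5->B3 leap 13st
  -> R2 @ bar 7 tick 0 v(0, 1): D3/F3 m3 -> E3/E4 P8 similar
  -> R7 @ bar 7 tick 0 v(1,): F3->E4 leap 11st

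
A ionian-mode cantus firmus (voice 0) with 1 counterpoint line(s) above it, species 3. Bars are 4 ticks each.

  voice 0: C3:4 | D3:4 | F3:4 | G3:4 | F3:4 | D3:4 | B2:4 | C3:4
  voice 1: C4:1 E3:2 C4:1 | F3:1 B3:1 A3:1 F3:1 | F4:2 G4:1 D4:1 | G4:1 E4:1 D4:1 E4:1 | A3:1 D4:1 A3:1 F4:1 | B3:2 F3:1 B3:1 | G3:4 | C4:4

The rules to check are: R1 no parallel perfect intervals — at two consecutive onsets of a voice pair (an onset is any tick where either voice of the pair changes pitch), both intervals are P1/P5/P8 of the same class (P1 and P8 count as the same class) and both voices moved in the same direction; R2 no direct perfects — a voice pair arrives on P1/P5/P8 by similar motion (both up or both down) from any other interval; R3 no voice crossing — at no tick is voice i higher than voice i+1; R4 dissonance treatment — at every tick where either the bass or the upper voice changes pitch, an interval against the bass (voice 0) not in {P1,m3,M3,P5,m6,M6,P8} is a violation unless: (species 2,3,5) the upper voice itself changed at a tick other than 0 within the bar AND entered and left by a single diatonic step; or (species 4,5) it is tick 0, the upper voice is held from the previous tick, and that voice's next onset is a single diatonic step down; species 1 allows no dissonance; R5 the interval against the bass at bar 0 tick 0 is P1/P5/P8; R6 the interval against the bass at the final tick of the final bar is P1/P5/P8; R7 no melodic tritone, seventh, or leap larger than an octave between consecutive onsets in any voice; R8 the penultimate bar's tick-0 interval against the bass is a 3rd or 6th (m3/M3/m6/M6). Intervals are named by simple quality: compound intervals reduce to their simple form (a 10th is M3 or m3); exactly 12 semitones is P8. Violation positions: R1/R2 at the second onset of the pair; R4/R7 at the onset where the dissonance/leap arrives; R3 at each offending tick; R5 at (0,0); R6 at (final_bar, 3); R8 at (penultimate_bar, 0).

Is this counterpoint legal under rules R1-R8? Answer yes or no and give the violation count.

bar 0: v0=C3 v1=C4 (P8)
bar 1: v0=D3 v1=F3 (m3)
bar 2: v0=F3 v1=F4 (P8)
bar 3: v0=G3 v1=G4 (P8)
bar 4: v0=F3 v1=A3 (M3)
bar 5: v0=D3 v1=B3 (M6)
bar 6: v0=B2 v1=G3 (m6)
bar 7: v0=C3 v1=C4 (P8)
  R7 @ bar1.1: F3->B3 leap 6st
  R2 @ bar2.0: D3/F3 m3 -> F3/F4 P8 similar
  R4 @ bar2.2: F3/G4 M2 untreated
  R2 @ bar3.0: F3/D4 M6 -> G3/G4 P8 similar
  R7 @ bar5.0: F4->B3 leap 6st
  R7 @ bar5.2: B3->F3 leap 6st
  R7 @ bar5.3: F3->B3 leap 6st
  R2 @ bar7.0: B2/G3 m6 -> C3/C4 P8 similar

No (8 violations)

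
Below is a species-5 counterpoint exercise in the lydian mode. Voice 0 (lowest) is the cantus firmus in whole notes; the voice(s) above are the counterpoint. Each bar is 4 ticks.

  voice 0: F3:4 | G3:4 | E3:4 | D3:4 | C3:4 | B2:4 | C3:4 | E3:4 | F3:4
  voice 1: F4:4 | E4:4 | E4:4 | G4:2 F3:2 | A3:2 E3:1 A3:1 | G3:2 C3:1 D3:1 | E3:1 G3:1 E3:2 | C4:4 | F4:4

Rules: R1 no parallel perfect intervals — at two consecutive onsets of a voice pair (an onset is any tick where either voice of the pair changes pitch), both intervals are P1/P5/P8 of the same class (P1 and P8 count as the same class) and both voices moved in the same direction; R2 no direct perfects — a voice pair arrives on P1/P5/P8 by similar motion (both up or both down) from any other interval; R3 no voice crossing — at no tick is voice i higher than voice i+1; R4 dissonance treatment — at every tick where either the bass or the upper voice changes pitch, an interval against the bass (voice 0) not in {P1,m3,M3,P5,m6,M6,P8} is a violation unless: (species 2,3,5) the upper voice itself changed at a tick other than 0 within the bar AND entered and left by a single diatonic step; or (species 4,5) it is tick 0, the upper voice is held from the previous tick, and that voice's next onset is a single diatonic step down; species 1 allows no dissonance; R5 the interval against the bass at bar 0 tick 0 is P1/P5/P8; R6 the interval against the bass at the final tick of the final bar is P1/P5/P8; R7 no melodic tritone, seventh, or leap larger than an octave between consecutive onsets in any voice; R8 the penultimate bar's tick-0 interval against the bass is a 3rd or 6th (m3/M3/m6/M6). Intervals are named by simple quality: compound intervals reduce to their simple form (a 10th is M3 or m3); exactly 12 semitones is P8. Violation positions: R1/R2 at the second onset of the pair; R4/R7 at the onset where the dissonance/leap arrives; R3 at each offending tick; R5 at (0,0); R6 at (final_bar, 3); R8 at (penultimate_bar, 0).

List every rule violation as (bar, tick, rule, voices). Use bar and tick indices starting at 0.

bar 0: v0=F3 v1=F4 downbeat P8
bar 1: v0=G3 v1=E4 downbeat M6
bar 2: v0=E3 v1=E4 downbeat P8
bar 3: v0=D3 v1=G4 downbeat P4
bar 4: v0=C3 v1=A3 downbeat M6
bar 5: v0=B2 v1=G3 downbeat m6
bar 6: v0=C3 v1=E3 downbeat M3
bar 7: v0=E3 v1=C4 downbeat m6
bar 8: v0=F3 v1=F4 downbeat P8
  -> R4 @ bar 3 tick 0 v(0, 1): D3/G4 P4 untreated
  -> R7 @ bar 3 tick 2 v(1,): G4->F3 leap 14st
  -> R4 @ bar 5 tick 2 v(0, 1): B2/C3 m2 untreated
  -> R2 @ bar 8 tick 0 v(0, 1): E3/C4 m6 -> F3/F4 P8 similar

(3, 0, R4, (0, 1))
(3, 2, R7, (1,))
(5, 2, R4, (0, 1))
(8, 0, R2, (0, 1))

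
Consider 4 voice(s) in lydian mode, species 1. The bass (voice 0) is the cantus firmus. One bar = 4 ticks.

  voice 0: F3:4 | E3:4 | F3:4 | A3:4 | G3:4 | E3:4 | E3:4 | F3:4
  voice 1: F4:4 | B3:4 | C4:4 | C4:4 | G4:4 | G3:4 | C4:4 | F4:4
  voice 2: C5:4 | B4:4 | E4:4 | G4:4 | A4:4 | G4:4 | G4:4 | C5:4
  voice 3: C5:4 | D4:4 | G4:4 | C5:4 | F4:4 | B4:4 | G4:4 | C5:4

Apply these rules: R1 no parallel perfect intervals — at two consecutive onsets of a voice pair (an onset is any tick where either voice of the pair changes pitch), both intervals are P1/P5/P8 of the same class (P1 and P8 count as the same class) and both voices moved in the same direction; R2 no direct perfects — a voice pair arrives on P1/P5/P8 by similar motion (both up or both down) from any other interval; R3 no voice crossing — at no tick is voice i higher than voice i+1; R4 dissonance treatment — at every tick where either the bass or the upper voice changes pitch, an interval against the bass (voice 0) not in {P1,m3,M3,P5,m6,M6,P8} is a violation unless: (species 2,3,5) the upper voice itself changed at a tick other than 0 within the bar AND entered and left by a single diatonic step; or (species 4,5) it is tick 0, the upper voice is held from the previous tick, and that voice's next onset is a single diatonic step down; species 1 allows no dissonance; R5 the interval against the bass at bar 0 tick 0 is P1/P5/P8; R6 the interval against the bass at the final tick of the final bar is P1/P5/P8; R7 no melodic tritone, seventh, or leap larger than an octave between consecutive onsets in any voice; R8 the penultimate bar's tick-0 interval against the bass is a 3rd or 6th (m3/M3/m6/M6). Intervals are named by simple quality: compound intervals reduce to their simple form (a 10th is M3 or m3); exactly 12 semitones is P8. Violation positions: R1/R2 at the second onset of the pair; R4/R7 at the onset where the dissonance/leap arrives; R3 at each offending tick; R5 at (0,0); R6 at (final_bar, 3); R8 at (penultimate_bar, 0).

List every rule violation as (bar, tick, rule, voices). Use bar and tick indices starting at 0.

bar 0: v0=F3 v1=F4 v2=C5 v3=C5 downbeat P5
bar 1: v0=E3 v1=B3 v2=B4 v3=D4 downbeat m7
bar 2: v0=F3 v1=C4 v2=E4 v3=G4 downbeat M2
bar 3: v0=A3 v1=C4 v2=G4 v3=C5 downbeat m3
bar 4: v0=G3 v1=G4 v2=A4 v3=F4 downbeat m7
bar 5: v0=E3 v1=G3 v2=G4 v3=B4 downbeat P5
bar 6: v0=E3 v1=C4 v2=G4 v3=G4 downbeat m3
bar 7: v0=F3 v1=F4 v2=C5 v3=C5 downbeat P5
  -> R1 @ bar 1 tick 0 v(0, 2): F3/C5 P5 -> E3/B4 P5 similar
  -> R2 @ bar 1 tick 0 v(0, 1): F3/F4 P8 -> E3/B3 P5 similar
  -> R2 @ bar 1 tick 0 v(1, 2): F4/C5 P5 -> B3/B4 P8 similar
  -> R3 @ bar 1 tick 0 v(2, 3): B4 above D4
  -> R4 @ bar 1 tick 0 v(0, 3): E3/D4 m7 untreated
  -> R7 @ bar 1 tick 0 v(1,): F4->B3 leap 6st
  -> R7 @ bar 1 tick 0 v(3,): C5->D4 leap 10st
  -> R3 @ bar 1 tick 1 v(2, 3): B4 above D4
  -> R3 @ bar 1 tick 2 v(2, 3): B4 above D4
  -> R3 @ bar 1 tick 3 v(2, 3): B4 above D4
  -> R1 @ bar 2 tick 0 v(0, 1): E3/B3 P5 -> F3/C4 P5 similar
  -> R2 @ bar 2 tick 0 v(1, 3): B3/D4 m3 -> C4/G4 P5 similar
  -> R4 @ bar 2 tick 0 v(0, 2): F3/E4 M7 untreated
  -> R4 @ bar 2 tick 0 v(0, 3): F3/G4 M2 untreated
  -> R4 @ bar 3 tick 0 v(0, 2): A3/G4 m7 untreated
  -> R3 @ bar 4 tick 0 v(2, 3): A4 above F4
  -> R4 @ bar 4 tick 0 v(0, 2): G3/A4 M2 untreated
  -> R4 @ bar 4 tick 0 v(0, 3): G3/F4 m7 untreated
  -> R3 @ bar 4 tick 1 v(2, 3): A4 above F4
  -> R3 @ bar 4 tick 2 v(2, 3): A4 above F4
  -> R3 @ bar 4 tick 3 v(2, 3): A4 above F4
  -> R2 @ bar 5 tick 0 v(1, 2): G4/A4 M2 -> G3/G4 P8 similar
  -> R7 @ bar 5 tick 0 v(3,): F4->B4 leap 6st
  -> R1 @ bar 7 tick 0 v(1, 2): C4/G4 P5 -> F4/C5 P5 similar
  -> R1 @ bar 7 tick 0 v(1, 3): C4/G4 P5 -> F4/C5 P5 similar
  -> R1 @ bar 7 tick 0 v(2, 3): G4/G4 P1 -> C5/C5 P1 similar
  -> R2 @ bar 7 tick 0 v(0, 1): E3/C4 m6 -> F3/F4 P8 similar
  -> R2 @ bar 7 tick 0 v(0, 2): E3/G4 m3 -> F3/C5 P5 similar
  -> R2 @ bar 7 tick 0 v(0, 3): E3/G4 m3 -> F3/C5 P5 similar

(1, 0, R1, (0, 2))
(1, 0, R2, (0, 1))
(1, 0, R2, (1, 2))
(1, 0, R3, (2, 3))
(1, 0, R4, (0, 3))
(1, 0, R7, (1,))
(1, 0, R7, (3,))
(1, 1, R3, (2, 3))
(1, 2, R3, (2, 3))
(1, 3, R3, (2, 3))
(2, 0, R1, (0, 1))
(2, 0, R2, (1, 3))
(2, 0, R4, (0, 2))
(2, 0, R4, (0, 3))
(3, 0, R4, (0, 2))
(4, 0, R3, (2, 3))
(4, 0, R4, (0, 2))
(4, 0, R4, (0, 3))
(4, 1, R3, (2, 3))
(4, 2, R3, (2, 3))
(4, 3, R3, (2, 3))
(5, 0, R2, (1, 2))
(5, 0, R7, (3,))
(7, 0, R1, (1, 2))
(7, 0, R1, (1, 3))
(7, 0, R1, (2, 3))
(7, 0, R2, (0, 1))
(7, 0, R2, (0, 2))
(7, 0, R2, (0, 3))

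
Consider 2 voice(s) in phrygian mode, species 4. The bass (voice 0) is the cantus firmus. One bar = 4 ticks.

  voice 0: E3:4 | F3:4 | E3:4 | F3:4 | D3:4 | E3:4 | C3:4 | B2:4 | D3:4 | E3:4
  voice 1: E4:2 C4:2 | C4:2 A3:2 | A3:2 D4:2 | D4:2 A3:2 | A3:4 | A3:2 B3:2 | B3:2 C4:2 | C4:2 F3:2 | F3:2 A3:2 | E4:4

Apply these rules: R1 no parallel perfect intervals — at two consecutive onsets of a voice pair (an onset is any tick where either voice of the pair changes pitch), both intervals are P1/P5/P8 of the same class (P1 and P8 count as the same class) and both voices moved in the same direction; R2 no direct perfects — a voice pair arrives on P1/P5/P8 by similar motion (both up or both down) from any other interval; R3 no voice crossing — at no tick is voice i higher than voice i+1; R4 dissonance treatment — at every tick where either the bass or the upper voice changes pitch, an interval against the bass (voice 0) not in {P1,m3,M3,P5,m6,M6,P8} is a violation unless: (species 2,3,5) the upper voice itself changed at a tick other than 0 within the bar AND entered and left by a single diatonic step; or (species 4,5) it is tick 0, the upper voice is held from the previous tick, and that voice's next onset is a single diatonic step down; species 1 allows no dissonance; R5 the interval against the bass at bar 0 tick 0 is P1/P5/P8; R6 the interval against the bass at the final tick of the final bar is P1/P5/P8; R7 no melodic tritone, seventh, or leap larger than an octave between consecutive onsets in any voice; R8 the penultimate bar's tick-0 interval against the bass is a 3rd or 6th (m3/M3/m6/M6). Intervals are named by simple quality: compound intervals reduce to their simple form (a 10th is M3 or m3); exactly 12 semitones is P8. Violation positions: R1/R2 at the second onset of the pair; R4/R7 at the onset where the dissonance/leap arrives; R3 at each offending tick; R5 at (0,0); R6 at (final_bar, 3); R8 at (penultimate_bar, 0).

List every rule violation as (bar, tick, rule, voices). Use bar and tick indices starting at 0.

bar 0: v0=E3 v1=E4 downbeat P8
bar 1: v0=F3 v1=C4 downbeat P5
bar 2: v0=E3 v1=A3 downbeat P4
bar 3: v0=F3 v1=D4 downbeat M6
bar 4: v0=D3 v1=A3 downbeat P5
bar 5: v0=E3 v1=A3 downbeat P4
bar 6: v0=C3 v1=B3 downbeat M7
bar 7: v0=B2 v1=C4 downbeat m2
bar 8: v0=D3 v1=F3 downbeat m3
bar 9: v0=E3 v1=E4 downbeat P8
  -> R4 @ bar 2 tick 0 v(0, 1): E3/A3 P4 untreated
  -> R4 @ bar 2 tick 2 v(0, 1): E3/D4 m7 untreated
  -> R4 @ bar 5 tick 0 v(0, 1): E3/A3 P4 untreated
  -> R4 @ bar 6 tick 0 v(0, 1): C3/B3 M7 untreated
  -> R4 @ bar 7 tick 0 v(0, 1): B2/C4 m2 untreated
  -> R4 @ bar 7 tick 2 v(0, 1): B2/F3 TT untreated
  -> R2 @ bar 9 tick 0 v(0, 1): D3/A3 P5 -> E3/E4 P8 similar

(2, 0, R4, (0, 1))
(2, 2, R4, (0, 1))
(5, 0, R4, (0, 1))
(6, 0, R4, (0, 1))
(7, 0, R4, (0, 1))
(7, 2, R4, (0, 1))
(9, 0, R2, (0, 1))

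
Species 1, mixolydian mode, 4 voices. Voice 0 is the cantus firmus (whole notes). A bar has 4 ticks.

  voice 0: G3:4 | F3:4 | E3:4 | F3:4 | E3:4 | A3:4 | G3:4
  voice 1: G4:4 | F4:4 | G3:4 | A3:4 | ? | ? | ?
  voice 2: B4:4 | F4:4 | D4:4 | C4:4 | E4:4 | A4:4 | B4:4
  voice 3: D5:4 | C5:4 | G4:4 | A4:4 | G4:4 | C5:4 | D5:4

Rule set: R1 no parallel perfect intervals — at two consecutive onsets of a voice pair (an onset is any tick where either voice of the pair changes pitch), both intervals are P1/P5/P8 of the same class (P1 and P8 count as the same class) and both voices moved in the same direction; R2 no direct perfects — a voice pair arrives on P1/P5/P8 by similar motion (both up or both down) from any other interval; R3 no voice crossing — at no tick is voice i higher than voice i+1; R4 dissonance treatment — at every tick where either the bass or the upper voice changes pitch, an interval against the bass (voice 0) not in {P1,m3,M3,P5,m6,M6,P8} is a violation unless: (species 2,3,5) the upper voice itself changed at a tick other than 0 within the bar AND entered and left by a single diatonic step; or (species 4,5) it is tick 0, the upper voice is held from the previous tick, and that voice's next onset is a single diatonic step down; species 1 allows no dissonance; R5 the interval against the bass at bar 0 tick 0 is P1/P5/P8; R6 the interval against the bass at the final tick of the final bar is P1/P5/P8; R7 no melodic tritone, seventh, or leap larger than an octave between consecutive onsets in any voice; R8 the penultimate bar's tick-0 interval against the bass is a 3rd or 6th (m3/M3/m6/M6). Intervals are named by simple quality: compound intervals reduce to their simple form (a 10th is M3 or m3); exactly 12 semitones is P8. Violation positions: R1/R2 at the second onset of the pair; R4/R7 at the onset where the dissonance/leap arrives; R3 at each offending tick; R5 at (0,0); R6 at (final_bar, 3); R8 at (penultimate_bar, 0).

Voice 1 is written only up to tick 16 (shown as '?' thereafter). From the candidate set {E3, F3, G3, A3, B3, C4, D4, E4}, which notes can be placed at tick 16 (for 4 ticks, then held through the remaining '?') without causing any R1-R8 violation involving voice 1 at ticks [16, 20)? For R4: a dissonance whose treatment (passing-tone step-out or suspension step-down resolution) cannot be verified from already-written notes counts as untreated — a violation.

E3: violates R2
F3: violates R4
G3: violates R1
A3: violates R4
B3: legal
C4: legal
D4: violates R4
E4: violates R2

{B3, C4}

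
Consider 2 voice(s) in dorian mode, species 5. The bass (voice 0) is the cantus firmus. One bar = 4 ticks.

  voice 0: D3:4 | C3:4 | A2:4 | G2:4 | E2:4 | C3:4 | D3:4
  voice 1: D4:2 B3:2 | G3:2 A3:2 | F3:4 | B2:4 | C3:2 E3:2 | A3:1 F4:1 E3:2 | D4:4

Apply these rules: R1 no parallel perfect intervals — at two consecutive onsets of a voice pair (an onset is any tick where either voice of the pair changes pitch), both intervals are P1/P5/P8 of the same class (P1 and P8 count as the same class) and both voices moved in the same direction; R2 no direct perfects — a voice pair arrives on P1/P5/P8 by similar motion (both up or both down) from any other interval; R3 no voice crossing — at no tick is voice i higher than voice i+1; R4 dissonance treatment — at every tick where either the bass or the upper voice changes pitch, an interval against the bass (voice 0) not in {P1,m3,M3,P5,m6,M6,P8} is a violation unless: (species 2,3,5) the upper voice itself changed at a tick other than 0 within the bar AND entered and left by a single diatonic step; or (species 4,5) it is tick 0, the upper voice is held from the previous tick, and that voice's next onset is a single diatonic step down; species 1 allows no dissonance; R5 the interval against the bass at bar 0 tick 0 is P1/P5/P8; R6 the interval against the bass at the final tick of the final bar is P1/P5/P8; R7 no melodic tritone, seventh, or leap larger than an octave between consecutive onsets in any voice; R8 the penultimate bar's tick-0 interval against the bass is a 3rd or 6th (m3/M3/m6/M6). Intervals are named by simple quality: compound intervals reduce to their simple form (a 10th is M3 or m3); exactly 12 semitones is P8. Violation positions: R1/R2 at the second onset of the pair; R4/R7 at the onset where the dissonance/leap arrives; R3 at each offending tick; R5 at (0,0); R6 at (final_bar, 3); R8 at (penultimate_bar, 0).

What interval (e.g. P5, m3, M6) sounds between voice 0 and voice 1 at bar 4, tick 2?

P8

voice 0=E2 voice 1=E3 -> P8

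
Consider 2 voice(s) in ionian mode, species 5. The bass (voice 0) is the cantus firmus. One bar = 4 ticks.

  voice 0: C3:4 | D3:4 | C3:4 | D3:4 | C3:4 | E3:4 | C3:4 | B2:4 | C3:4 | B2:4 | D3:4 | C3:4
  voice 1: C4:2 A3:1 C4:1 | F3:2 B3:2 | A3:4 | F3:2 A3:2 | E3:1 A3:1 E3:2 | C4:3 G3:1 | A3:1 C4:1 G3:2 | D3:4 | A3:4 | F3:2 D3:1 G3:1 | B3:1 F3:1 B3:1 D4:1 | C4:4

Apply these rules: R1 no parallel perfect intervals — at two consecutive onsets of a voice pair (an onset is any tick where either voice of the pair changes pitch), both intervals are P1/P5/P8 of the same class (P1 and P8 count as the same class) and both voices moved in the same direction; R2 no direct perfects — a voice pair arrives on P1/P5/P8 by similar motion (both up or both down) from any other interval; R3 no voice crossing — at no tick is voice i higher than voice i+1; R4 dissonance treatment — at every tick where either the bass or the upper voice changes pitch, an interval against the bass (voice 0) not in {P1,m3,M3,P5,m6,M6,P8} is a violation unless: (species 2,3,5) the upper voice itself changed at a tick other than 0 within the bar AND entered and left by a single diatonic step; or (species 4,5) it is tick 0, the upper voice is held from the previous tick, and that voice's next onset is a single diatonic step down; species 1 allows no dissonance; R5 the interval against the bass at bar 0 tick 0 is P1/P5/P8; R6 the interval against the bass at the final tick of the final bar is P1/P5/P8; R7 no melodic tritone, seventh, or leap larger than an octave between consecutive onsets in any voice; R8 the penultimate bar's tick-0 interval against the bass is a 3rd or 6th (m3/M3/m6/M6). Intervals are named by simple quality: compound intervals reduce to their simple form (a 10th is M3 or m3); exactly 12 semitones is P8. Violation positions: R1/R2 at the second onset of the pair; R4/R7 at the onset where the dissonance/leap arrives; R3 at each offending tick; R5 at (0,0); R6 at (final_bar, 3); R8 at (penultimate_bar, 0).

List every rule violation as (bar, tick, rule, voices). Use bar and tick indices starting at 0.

(1, 2, R7, (1,))
(9, 0, R4, (0, 1))
(10, 1, R7, (1,))
(10, 2, R7, (1,))
(11, 0, R1, (0, 1))

bar 0: v0=C3 v1=C4 downbeat P8
bar 1: v0=D3 v1=F3 downbeat m3
bar 2: v0=C3 v1=A3 downbeat M6
bar 3: v0=D3 v1=F3 downbeat m3
bar 4: v0=C3 v1=E3 downbeat M3
bar 5: v0=E3 v1=C4 downbeat m6
bar 6: v0=C3 v1=A3 downbeat M6
bar 7: v0=B2 v1=D3 downbeat m3
bar 8: v0=C3 v1=A3 downbeat M6
bar 9: v0=B2 v1=F3 downbeat TT
bar 10: v0=D3 v1=B3 downbeat M6
bar 11: v0=C3 v1=C4 downbeat P8
  -> R7 @ bar 1 tick 2 v(1,): F3->B3 leap 6st
  -> R4 @ bar 9 tick 0 v(0, 1): B2/F3 TT untreated
  -> R7 @ bar 10 tick 1 v(1,): B3->F3 leap 6st
  -> R7 @ bar 10 tick 2 v(1,): F3->B3 leap 6st
  -> R1 @ bar 11 tick 0 v(0, 1): D3/D4 P8 -> C3/C4 P8 similar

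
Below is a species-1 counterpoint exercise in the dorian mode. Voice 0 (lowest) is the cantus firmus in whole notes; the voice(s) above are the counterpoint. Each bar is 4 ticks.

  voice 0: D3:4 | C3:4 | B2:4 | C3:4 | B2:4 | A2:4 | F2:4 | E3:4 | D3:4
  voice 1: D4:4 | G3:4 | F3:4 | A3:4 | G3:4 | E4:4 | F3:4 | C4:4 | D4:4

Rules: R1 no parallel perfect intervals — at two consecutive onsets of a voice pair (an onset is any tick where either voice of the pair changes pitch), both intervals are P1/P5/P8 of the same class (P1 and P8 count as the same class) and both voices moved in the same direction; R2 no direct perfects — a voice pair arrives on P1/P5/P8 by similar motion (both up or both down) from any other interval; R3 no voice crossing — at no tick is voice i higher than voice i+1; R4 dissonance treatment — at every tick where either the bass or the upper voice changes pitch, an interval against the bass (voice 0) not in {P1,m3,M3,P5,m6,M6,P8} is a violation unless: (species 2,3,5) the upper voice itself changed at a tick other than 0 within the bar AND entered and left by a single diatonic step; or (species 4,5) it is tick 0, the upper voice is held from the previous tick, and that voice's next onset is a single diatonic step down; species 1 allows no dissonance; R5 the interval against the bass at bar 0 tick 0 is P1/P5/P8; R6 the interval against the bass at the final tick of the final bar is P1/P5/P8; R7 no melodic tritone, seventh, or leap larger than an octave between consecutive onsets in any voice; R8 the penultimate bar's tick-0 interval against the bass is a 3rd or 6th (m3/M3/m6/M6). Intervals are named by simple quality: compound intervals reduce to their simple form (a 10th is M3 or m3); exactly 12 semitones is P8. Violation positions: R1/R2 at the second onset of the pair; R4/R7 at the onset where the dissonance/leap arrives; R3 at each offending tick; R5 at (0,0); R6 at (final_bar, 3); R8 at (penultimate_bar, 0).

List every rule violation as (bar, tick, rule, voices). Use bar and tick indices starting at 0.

(1, 0, R2, (0, 1))
(2, 0, R4, (0, 1))
(6, 0, R2, (0, 1))
(6, 0, R7, (1,))
(7, 0, R7, (0,))

bar 0: v0=D3 v1=D4 downbeat P8
bar 1: v0=C3 v1=G3 downbeat P5
bar 2: v0=B2 v1=F3 downbeat TT
bar 3: v0=C3 v1=A3 downbeat M6
bar 4: v0=B2 v1=G3 downbeat m6
bar 5: v0=A2 v1=E4 downbeat P5
bar 6: v0=F2 v1=F3 downbeat P8
bar 7: v0=E3 v1=C4 downbeat m6
bar 8: v0=D3 v1=D4 downbeat P8
  -> R2 @ bar 1 tick 0 v(0, 1): D3/D4 P8 -> C3/G3 P5 similar
  -> R4 @ bar 2 tick 0 v(0, 1): B2/F3 TT untreated
  -> R2 @ bar 6 tick 0 v(0, 1): A2/E4 P5 -> F2/F3 P8 similar
  -> R7 @ bar 6 tick 0 v(1,): E4->F3 leap 11st
  -> R7 @ bar 7 tick 0 v(0,): F2->E3 leap 11st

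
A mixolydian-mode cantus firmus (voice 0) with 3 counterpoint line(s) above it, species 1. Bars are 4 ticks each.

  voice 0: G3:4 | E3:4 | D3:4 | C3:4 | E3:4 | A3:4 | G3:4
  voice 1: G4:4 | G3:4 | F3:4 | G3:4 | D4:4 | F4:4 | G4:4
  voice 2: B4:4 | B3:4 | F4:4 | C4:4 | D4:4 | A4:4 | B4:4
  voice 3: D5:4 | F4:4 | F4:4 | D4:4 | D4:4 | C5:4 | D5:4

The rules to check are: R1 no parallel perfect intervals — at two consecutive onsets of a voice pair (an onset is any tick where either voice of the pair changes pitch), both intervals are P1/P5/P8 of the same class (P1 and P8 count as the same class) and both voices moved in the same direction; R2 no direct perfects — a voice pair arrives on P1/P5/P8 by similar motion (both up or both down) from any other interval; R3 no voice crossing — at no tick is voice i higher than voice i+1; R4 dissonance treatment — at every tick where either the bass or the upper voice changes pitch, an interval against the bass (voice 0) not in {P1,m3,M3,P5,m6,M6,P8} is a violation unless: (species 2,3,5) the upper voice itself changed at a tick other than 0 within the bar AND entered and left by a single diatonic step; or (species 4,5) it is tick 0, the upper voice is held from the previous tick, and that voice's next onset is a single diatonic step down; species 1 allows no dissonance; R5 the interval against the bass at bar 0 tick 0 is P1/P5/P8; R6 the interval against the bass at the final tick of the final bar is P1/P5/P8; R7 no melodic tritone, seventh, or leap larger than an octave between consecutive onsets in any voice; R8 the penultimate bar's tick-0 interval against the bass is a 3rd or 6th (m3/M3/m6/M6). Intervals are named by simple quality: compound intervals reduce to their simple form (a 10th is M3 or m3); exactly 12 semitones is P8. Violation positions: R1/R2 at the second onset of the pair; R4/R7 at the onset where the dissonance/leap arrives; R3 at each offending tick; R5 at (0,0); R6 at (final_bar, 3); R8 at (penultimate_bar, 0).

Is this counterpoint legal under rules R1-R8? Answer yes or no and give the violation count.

No (16 violations)

bar 0: v0=G3 v1=G4 v2=B4 v3=D5 (P5)
bar 1: v0=E3 v1=G3 v2=B3 v3=F4 (m2)
bar 2: v0=D3 v1=F3 v2=F4 v3=F4 (m3)
bar 3: v0=C3 v1=G3 v2=C4 v3=D4 (M2)
bar 4: v0=E3 v1=D4 v2=D4 v3=D4 (m7)
bar 5: v0=A3 v1=F4 v2=A4 v3=C5 (m3)
bar 6: v0=G3 v1=G4 v2=B4 v3=D5 (P5)
  R5 @ bar0.0: opens on M3
  R2 @ bar1.0: G3/B4 M3 -> E3/B3 P5 similar
  R4 @ bar1.0: E3/F4 m2 untreated
  R7 @ bar2.0: B3->F4 leap 6st
  R2 @ bar3.0: D3/F4 m3 -> C3/C4 P8 similar
  R4 @ bar3.0: C3/D4 M2 untreated
  R2 @ bar4.0: G3/C4 P4 -> D4/D4 P1 similar
  R4 @ bar4.0: E3/D4 m7 untreated
  R4 @ bar4.0: E3/D4 m7 untreated
  R4 @ bar4.0: E3/D4 m7 untreated
  R2 @ bar5.0: E3/D4 m7 -> A3/A4 P8 similar
  R2 @ bar5.0: D4/D4 P1 -> F4/C5 P5 similar
  R7 @ bar5.0: D4->C5 leap 10st
  R8 @ bar5.0: penult P8 not 3rd/6th
  R1 @ bar6.0: F4/C5 P5 -> G4/D5 P5 similar
  R6 @ bar6.3: closes on M3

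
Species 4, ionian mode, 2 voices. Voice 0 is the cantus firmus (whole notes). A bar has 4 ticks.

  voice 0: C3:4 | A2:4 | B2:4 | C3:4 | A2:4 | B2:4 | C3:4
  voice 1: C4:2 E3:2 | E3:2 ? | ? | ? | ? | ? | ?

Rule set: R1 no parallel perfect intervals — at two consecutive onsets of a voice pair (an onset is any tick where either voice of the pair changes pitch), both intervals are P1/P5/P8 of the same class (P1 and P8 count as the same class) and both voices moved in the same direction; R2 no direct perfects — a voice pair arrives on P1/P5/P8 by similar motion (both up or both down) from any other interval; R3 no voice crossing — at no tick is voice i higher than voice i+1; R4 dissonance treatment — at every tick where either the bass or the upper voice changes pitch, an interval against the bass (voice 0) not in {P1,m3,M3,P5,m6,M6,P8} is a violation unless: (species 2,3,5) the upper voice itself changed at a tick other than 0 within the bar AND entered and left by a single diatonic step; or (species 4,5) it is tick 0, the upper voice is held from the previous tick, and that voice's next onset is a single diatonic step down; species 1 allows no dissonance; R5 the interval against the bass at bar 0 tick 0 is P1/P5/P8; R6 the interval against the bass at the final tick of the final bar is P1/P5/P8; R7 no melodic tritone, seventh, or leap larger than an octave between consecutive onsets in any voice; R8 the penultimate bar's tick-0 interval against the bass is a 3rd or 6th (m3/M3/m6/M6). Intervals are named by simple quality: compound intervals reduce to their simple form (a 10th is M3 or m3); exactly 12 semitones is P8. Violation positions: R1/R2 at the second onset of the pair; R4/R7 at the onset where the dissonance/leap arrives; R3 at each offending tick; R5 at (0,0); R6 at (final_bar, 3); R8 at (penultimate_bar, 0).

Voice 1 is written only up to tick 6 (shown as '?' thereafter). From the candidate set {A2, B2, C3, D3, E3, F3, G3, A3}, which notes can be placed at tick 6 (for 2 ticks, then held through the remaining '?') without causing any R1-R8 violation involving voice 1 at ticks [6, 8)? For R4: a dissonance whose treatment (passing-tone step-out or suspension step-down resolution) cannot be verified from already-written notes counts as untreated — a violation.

A2: legal
B2: violates R4
C3: legal
D3: violates R4
E3: legal
F3: legal
G3: violates R4
A3: legal

{A2, A3, C3, E3, F3}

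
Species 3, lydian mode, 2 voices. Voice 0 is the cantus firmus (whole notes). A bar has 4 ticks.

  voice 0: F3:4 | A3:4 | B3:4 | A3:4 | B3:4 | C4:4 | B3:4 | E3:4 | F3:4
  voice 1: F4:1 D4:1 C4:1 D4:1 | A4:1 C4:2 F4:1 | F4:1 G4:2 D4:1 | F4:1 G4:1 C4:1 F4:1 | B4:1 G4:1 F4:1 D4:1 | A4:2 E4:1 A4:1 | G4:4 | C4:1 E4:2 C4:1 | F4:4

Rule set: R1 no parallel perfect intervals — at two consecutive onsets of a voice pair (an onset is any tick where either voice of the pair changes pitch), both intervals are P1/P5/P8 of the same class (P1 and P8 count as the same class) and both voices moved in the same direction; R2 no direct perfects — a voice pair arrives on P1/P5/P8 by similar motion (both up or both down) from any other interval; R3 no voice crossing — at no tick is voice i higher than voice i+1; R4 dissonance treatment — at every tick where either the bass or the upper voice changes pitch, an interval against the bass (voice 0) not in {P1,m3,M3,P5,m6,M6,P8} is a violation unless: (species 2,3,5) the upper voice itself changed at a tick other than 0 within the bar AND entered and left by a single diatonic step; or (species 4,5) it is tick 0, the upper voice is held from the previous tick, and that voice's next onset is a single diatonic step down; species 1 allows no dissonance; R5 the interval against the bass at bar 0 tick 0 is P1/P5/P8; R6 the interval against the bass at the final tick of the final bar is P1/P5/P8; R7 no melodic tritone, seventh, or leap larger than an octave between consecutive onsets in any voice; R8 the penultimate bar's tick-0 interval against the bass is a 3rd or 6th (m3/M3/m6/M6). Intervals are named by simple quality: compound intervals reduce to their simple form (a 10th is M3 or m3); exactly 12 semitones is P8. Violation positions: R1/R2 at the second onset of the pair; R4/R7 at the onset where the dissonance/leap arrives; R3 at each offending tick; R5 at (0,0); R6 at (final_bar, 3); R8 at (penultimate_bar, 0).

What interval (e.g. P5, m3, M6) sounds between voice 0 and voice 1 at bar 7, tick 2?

voice 0=E3 voice 1=E4 -> P8

P8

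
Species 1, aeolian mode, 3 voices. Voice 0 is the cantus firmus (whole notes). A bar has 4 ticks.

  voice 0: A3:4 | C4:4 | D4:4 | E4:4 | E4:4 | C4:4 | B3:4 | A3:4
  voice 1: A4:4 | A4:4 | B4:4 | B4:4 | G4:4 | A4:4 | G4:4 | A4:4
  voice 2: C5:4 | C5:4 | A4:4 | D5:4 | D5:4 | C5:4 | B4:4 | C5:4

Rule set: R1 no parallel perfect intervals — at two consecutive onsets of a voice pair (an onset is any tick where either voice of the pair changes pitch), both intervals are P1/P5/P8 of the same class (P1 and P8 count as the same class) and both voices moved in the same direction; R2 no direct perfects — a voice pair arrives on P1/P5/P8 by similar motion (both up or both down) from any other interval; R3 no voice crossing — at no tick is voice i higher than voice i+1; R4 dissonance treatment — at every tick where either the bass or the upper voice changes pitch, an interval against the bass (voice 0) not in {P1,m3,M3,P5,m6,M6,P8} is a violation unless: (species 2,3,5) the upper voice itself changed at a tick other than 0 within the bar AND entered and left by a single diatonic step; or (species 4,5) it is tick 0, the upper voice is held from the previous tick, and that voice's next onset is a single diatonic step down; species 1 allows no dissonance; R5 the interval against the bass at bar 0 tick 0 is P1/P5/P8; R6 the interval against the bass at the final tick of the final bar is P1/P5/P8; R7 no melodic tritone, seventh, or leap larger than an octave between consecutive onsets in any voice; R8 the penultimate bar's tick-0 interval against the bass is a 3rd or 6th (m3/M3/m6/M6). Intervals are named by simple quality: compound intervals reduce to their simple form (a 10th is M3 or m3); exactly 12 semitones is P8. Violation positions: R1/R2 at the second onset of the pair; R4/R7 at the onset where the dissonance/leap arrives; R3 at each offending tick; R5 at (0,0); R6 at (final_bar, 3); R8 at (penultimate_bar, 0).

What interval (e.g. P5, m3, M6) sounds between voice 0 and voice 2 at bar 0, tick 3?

m3

voice 0=A3 voice 2=C5 -> m3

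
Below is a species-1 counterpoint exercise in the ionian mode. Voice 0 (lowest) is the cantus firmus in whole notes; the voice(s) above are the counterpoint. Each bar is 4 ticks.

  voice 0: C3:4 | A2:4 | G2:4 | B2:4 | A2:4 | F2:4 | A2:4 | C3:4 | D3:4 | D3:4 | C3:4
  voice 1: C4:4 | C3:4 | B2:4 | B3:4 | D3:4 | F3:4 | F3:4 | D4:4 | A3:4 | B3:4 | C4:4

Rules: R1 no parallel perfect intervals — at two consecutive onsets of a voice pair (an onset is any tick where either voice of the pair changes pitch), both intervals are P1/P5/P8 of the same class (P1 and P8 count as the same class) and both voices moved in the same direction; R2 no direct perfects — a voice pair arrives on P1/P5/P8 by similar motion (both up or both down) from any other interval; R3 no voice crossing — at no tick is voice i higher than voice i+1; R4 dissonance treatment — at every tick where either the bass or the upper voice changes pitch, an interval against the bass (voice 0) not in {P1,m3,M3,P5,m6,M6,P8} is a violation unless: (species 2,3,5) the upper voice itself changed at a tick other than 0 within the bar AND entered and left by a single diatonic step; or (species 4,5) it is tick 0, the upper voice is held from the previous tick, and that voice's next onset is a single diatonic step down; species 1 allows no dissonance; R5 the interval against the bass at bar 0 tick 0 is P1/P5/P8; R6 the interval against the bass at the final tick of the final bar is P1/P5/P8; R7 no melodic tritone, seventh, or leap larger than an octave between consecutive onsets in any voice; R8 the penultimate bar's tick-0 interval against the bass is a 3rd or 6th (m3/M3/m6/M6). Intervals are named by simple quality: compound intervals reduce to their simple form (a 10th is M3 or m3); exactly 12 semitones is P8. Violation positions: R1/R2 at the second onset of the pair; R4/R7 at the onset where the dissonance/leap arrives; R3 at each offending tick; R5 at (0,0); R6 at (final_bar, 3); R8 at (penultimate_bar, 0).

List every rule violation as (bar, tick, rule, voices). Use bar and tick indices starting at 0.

bar 0: v0=C3 v1=C4 downbeat P8
bar 1: v0=A2 v1=C3 downbeat m3
bar 2: v0=G2 v1=B2 downbeat M3
bar 3: v0=B2 v1=B3 downbeat P8
bar 4: v0=A2 v1=D3 downbeat P4
bar 5: v0=F2 v1=F3 downbeat P8
bar 6: v0=A2 v1=F3 downbeat m6
bar 7: v0=C3 v1=D4 downbeat M2
bar 8: v0=D3 v1=A3 downbeat P5
bar 9: v0=D3 v1=B3 downbeat M6
bar 10: v0=C3 v1=C4 downbeat P8
  -> R2 @ bar 3 tick 0 v(0, 1): G2/B2 M3 -> B2/B3 P8 similar
  -> R4 @ bar 4 tick 0 v(0, 1): A2/D3 P4 untreated
  -> R4 @ bar 7 tick 0 v(0, 1): C3/D4 M2 untreated

(3, 0, R2, (0, 1))
(4, 0, R4, (0, 1))
(7, 0, R4, (0, 1))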